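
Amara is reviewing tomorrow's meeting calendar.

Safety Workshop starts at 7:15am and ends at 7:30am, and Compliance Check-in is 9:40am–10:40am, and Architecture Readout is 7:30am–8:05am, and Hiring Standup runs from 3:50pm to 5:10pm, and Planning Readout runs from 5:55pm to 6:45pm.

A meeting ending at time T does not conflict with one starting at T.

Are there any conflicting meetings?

No

Check each pair: they overlap iff neither finishes before the other starts.
Sorted by start: Safety Workshop, Architecture Readout, Compliance Check-in, Hiring Standup, Planning Readout.
Architecture Readout starts exactly when Safety Workshop ends (back-to-back, no overlap), so nothing later overlaps Safety Workshop either.
Compliance Check-in starts after Architecture Readout ends, so nothing later overlaps Architecture Readout either.
Hiring Standup starts after Compliance Check-in ends, so nothing later overlaps Compliance Check-in either.
Planning Readout starts after Hiring Standup ends.
Every pair is clear; the schedule has no overlaps.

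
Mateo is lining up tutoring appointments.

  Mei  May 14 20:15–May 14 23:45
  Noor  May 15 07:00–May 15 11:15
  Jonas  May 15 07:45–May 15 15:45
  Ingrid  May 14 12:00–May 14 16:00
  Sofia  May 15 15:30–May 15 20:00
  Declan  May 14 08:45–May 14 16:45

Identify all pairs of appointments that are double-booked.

Declan & Ingrid, Jonas & Noor, Jonas & Sofia

Sorted by start: Declan, Ingrid, Mei, Noor, Jonas, Sofia.
Ingrid starts before Declan ends → Declan and Ingrid overlap.
Mei starts after Declan ends, so nothing later overlaps Declan either.
Mei starts after Ingrid ends, so nothing later overlaps Ingrid either.
Noor starts after Mei ends, so nothing later overlaps Mei either.
Jonas starts before Noor ends → Noor and Jonas overlap.
Sofia starts after Noor ends.
Sofia starts before Jonas ends → Jonas and Sofia overlap.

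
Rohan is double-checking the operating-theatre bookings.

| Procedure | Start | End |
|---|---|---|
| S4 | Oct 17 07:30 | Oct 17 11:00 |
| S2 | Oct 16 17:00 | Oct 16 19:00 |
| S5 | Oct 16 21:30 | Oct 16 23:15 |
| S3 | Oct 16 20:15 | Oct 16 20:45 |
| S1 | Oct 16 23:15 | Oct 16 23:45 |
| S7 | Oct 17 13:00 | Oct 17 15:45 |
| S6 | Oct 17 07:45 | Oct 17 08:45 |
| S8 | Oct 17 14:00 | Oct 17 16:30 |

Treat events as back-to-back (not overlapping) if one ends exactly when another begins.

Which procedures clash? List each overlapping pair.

Sorted by start: S2, S3, S5, S1, S4, S6, S7, S8.
S3 starts after S2 ends; S2 is clear from here.
S5 starts after S3 ends; S3 is clear from here.
S1 starts exactly when S5 ends (back-to-back, no overlap); S5 is clear from here.
S4 starts after S1 ends; S1 is clear from here.
S6 starts before S4 ends → S4 and S6 overlap.
S7 starts after S4 ends; S4 is clear from here.
S7 starts after S6 ends; S6 is clear from here.
S8 starts before S7 ends → S7 and S8 overlap.

S4 & S6, S7 & S8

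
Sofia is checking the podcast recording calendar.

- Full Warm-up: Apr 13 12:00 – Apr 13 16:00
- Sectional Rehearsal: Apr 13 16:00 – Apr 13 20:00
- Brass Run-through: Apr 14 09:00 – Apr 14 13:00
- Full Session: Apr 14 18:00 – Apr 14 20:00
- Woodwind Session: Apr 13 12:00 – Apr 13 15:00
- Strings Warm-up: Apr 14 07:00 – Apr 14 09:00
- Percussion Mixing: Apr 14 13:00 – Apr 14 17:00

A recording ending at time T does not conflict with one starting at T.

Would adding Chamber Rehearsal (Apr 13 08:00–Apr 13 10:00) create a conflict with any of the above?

Full Warm-up: starts Apr 13 12:00 at or after Chamber Rehearsal ends Apr 13 10:00 → clear.
Woodwind Session: starts Apr 13 12:00 at or after Chamber Rehearsal ends Apr 13 10:00 → clear.
Sectional Rehearsal: starts Apr 13 16:00 at or after Chamber Rehearsal ends Apr 13 10:00 → clear.
Strings Warm-up: starts Apr 14 07:00 at or after Chamber Rehearsal ends Apr 13 10:00 → clear.
Brass Run-through: starts Apr 14 09:00 at or after Chamber Rehearsal ends Apr 13 10:00 → clear.
Percussion Mixing: starts Apr 14 13:00 at or after Chamber Rehearsal ends Apr 13 10:00 → clear.
Full Session: starts Apr 14 18:00 at or after Chamber Rehearsal ends Apr 13 10:00 → clear.

No — it doesn't clash with anything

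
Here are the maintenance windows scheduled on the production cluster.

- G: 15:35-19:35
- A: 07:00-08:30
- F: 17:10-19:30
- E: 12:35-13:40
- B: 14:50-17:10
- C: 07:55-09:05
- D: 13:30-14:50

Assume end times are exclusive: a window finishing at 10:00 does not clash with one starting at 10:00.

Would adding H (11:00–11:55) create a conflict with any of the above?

No — it doesn't clash with anything

A: ends 08:30 at or before H starts 11:00 → clear.
C: ends 09:05 at or before H starts 11:00 → clear.
E: starts 12:35 at or after H ends 11:55 → clear.
D: starts 13:30 at or after H ends 11:55 → clear.
B: starts 14:50 at or after H ends 11:55 → clear.
G: starts 15:35 at or after H ends 11:55 → clear.
F: starts 17:10 at or after H ends 11:55 → clear.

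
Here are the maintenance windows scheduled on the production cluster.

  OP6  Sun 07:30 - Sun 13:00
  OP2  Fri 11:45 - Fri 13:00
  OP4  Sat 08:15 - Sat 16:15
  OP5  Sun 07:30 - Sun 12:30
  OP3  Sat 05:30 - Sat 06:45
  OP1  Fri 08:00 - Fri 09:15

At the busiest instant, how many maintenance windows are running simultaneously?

Walk through starts and ends in time order (an end at T is processed before a start at T):
Fri 08:00 start OP1 → 1
Fri 09:15 end OP1 → 0
Fri 11:45 start OP2 → 1
Fri 13:00 end OP2 → 0
Sat 05:30 start OP3 → 1
Sat 06:45 end OP3 → 0
Sat 08:15 start OP4 → 1
Sat 16:15 end OP4 → 0
Sun 07:30 start OP5 → 1
Sun 07:30 start OP6 → 2
Sun 12:30 end OP5 → 1
Sun 13:00 end OP6 → 0
Peak is 2, at Sun 07:30 (OP5, OP6).

2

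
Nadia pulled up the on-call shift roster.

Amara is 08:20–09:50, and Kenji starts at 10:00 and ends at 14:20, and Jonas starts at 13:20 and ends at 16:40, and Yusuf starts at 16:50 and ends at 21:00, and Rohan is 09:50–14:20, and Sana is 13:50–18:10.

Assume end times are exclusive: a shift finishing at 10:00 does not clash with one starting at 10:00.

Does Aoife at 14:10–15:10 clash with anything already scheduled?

Amara: ends 09:50 at or before Aoife starts 14:10 → clear.
Rohan: starts 09:50 before Aoife ends 15:10, and ends 14:20 after Aoife starts 14:10 → overlap.
Kenji: starts 10:00 before Aoife ends 15:10, and ends 14:20 after Aoife starts 14:10 → overlap.
Jonas: starts 13:20 before Aoife ends 15:10, and ends 16:40 after Aoife starts 14:10 → overlap.
Sana: starts 13:50 before Aoife ends 15:10, and ends 18:10 after Aoife starts 14:10 → overlap.
Yusuf: starts 16:50 at or after Aoife ends 15:10 → clear.
Aoife overlaps Kenji, Sana, Jonas, Rohan.

Yes — it overlaps Jonas, Kenji, Rohan, Sana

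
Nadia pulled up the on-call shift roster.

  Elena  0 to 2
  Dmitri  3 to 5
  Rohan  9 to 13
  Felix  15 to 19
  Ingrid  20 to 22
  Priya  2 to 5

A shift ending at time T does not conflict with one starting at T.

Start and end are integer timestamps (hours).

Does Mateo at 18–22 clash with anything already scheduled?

Yes — it overlaps Felix, Ingrid

Elena: ends 2 at or before Mateo starts 18 → clear.
Priya: ends 5 at or before Mateo starts 18 → clear.
Dmitri: ends 5 at or before Mateo starts 18 → clear.
Rohan: ends 13 at or before Mateo starts 18 → clear.
Felix: starts 15 before Mateo ends 22, and ends 19 after Mateo starts 18 → overlap.
Ingrid: starts 20 before Mateo ends 22, and ends 22 after Mateo starts 18 → overlap.
Mateo overlaps Felix, Ingrid.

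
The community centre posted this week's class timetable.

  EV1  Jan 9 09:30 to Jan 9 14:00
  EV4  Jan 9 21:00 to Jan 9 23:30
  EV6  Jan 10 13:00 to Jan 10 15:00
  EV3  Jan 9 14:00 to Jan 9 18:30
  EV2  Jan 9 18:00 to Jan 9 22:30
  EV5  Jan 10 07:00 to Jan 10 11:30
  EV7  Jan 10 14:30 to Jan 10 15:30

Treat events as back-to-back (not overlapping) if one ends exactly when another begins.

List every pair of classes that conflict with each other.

Sorted by start: EV1, EV3, EV2, EV4, EV5, EV6, EV7.
EV3 starts exactly when EV1 ends (back-to-back, no overlap); EV1 is clear from here.
EV2 starts before EV3 ends → EV3 and EV2 overlap.
EV4 starts after EV3 ends; EV3 is clear from here.
EV4 starts before EV2 ends → EV2 and EV4 overlap.
EV5 starts after EV2 ends; EV2 is clear from here.
EV5 starts after EV4 ends; EV4 is clear from here.
EV6 starts after EV5 ends; EV5 is clear from here.
EV7 starts before EV6 ends → EV6 and EV7 overlap.

EV2 & EV3, EV2 & EV4, EV6 & EV7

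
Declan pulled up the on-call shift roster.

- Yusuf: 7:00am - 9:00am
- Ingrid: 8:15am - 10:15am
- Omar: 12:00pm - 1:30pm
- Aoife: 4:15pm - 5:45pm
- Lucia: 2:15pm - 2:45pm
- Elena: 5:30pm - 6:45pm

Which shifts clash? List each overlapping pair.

Aoife & Elena, Ingrid & Yusuf

Sorted by start: Yusuf, Ingrid, Omar, Lucia, Aoife, Elena.
Ingrid starts before Yusuf ends → Yusuf and Ingrid overlap.
Omar starts after Yusuf ends, so Yusuf has no further overlaps.
Omar starts after Ingrid ends, so Ingrid has no further overlaps.
Lucia starts after Omar ends, so Omar has no further overlaps.
Aoife starts after Lucia ends, so Lucia has no further overlaps.
Elena starts before Aoife ends → Aoife and Elena overlap.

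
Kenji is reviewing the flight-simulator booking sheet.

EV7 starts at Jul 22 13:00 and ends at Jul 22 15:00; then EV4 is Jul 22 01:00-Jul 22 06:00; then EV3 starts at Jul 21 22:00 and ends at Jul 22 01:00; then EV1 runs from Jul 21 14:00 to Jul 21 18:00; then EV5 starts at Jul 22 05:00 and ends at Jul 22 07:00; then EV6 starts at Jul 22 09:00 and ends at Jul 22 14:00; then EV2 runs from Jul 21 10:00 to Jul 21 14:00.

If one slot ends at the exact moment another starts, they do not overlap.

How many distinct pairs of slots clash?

Sorted by start: EV2, EV1, EV3, EV4, EV5, EV6, EV7.
EV1 starts exactly when EV2 ends (back-to-back, no overlap); EV2 is clear from here.
EV3 starts after EV1 ends; EV1 is clear from here.
EV4 starts exactly when EV3 ends (back-to-back, no overlap); EV3 is clear from here.
EV5 starts before EV4 ends → EV4 and EV5 overlap.
EV6 starts after EV4 ends; EV4 is clear from here.
EV6 starts after EV5 ends; EV5 is clear from here.
EV7 starts before EV6 ends → EV6 and EV7 overlap.
Overlapping pairs: EV4 & EV5, EV6 & EV7 — 2 in total.

2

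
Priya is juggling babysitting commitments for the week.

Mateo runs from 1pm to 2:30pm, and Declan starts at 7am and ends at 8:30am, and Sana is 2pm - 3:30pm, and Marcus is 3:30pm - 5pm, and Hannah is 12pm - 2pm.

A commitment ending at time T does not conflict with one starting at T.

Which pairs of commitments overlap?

Two intervals overlap when each starts before the other ends.
Sorted by start: Declan, Hannah, Mateo, Sana, Marcus.
Hannah starts after Declan ends — done with Declan.
Mateo starts before Hannah ends → Hannah and Mateo overlap.
Sana starts exactly when Hannah ends (back-to-back, no overlap) — done with Hannah.
Sana starts before Mateo ends → Mateo and Sana overlap.
Marcus starts after Mateo ends.
Marcus starts exactly when Sana ends (back-to-back, no overlap).

Hannah & Mateo, Mateo & Sana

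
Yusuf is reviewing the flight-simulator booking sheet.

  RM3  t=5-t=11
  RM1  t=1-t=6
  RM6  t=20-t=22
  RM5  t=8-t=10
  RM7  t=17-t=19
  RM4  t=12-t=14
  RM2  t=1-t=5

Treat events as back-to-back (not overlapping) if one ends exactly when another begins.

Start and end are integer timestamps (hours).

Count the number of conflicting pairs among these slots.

Sorted by start: RM1, RM2, RM3, RM5, RM4, RM7, RM6.
RM2 starts before RM1 ends → RM1 and RM2 overlap.
RM3 starts before RM1 ends → RM1 and RM3 overlap.
RM5 starts after RM1 ends, so nothing later overlaps RM1 either.
RM3 starts exactly when RM2 ends (back-to-back, no overlap), so nothing later overlaps RM2 either.
RM5 starts before RM3 ends → RM3 and RM5 overlap.
RM4 starts after RM3 ends, so nothing later overlaps RM3 either.
RM4 starts after RM5 ends, so nothing later overlaps RM5 either.
RM7 starts after RM4 ends, so nothing later overlaps RM4 either.
RM6 starts after RM7 ends.
Overlapping pairs: RM1 & RM2, RM1 & RM3, RM3 & RM5 — 3 in total.

3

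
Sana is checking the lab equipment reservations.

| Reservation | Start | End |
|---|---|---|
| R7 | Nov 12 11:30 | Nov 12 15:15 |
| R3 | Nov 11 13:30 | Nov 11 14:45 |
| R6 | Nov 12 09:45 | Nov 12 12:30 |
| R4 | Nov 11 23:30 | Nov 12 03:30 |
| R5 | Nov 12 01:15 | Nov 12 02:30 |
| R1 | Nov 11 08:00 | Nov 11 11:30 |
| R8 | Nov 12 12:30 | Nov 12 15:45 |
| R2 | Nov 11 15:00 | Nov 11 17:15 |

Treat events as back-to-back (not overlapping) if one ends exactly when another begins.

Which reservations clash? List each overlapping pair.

Sorted by start: R1, R3, R2, R4, R5, R6, R7, R8.
R3 starts after R1 ends; R1 is clear from here.
R2 starts after R3 ends; R3 is clear from here.
R4 starts after R2 ends; R2 is clear from here.
R5 starts before R4 ends → R4 and R5 overlap.
R6 starts after R4 ends; R4 is clear from here.
R6 starts after R5 ends; R5 is clear from here.
R7 starts before R6 ends → R6 and R7 overlap.
R8 starts exactly when R6 ends (back-to-back, no overlap).
R8 starts before R7 ends → R7 and R8 overlap.

R4 & R5, R6 & R7, R7 & R8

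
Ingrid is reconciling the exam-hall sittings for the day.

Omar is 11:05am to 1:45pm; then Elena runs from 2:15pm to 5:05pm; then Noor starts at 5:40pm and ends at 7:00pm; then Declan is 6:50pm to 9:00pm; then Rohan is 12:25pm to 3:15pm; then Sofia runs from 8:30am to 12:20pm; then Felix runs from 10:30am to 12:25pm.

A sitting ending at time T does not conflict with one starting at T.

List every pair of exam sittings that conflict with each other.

Declan & Noor, Elena & Rohan, Felix & Omar, Felix & Sofia, Omar & Rohan, Omar & Sofia

Sorted by start: Sofia, Felix, Omar, Rohan, Elena, Noor, Declan.
Felix starts before Sofia ends → Sofia and Felix overlap.
Omar starts before Sofia ends → Sofia and Omar overlap.
Rohan starts after Sofia ends, so nothing later overlaps Sofia either.
Omar starts before Felix ends → Felix and Omar overlap.
Rohan starts exactly when Felix ends (back-to-back, no overlap), so nothing later overlaps Felix either.
Rohan starts before Omar ends → Omar and Rohan overlap.
Elena starts after Omar ends, so nothing later overlaps Omar either.
Elena starts before Rohan ends → Rohan and Elena overlap.
Noor starts after Rohan ends, so nothing later overlaps Rohan either.
Noor starts after Elena ends, so nothing later overlaps Elena either.
Declan starts before Noor ends → Noor and Declan overlap.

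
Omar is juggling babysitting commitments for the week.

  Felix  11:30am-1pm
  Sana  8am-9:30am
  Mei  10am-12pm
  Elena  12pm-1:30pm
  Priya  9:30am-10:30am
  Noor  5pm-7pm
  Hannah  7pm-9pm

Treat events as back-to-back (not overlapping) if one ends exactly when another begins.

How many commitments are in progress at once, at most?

2

Walk through starts and ends in time order (an end at T is processed before a start at T):
8am start Sana → 1
9:30am end Sana → 0
9:30am start Priya → 1
10am start Mei → 2
10:30am end Priya → 1
11:30am start Felix → 2
12pm end Mei → 1
12pm start Elena → 2
1pm end Felix → 1
1:30pm end Elena → 0
5pm start Noor → 1
7pm end Noor → 0
7pm start Hannah → 1
9pm end Hannah → 0
Peak is 2, at 10am (Mei, Priya).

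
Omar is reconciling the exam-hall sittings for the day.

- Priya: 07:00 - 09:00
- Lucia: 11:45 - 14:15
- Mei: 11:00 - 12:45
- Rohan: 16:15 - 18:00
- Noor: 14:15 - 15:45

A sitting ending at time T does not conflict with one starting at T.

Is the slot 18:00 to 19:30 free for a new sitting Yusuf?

Priya: ends 09:00 at or before Yusuf starts 18:00 → clear.
Mei: ends 12:45 at or before Yusuf starts 18:00 → clear.
Lucia: ends 14:15 at or before Yusuf starts 18:00 → clear.
Noor: ends 15:45 at or before Yusuf starts 18:00 → clear.
Rohan: ends 18:00 at or before Yusuf starts 18:00 → clear.

Yes — the slot is free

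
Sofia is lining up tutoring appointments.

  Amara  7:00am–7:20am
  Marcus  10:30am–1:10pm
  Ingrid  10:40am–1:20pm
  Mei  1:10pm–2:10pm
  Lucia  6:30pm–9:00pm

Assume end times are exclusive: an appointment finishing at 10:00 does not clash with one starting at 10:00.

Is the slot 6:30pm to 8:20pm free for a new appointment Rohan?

No — it overlaps Lucia

Amara: ends 7:20am at or before Rohan starts 6:30pm → clear.
Marcus: ends 1:10pm at or before Rohan starts 6:30pm → clear.
Ingrid: ends 1:20pm at or before Rohan starts 6:30pm → clear.
Mei: ends 2:10pm at or before Rohan starts 6:30pm → clear.
Lucia: starts 6:30pm before Rohan ends 8:20pm, and ends 9:00pm after Rohan starts 6:30pm → overlap.
Rohan overlaps Lucia.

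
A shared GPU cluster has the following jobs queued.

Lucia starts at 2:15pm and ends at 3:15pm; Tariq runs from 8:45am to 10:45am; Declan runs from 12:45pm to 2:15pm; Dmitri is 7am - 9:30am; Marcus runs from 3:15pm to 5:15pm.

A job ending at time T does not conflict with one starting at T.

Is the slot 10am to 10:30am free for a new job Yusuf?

Dmitri: ends 9:30am at or before Yusuf starts 10am → clear.
Tariq: starts 8:45am before Yusuf ends 10:30am, and ends 10:45am after Yusuf starts 10am → overlap.
Declan: starts 12:45pm at or after Yusuf ends 10:30am → clear.
Lucia: starts 2:15pm at or after Yusuf ends 10:30am → clear.
Marcus: starts 3:15pm at or after Yusuf ends 10:30am → clear.
Yusuf overlaps Tariq.

No — it overlaps Tariq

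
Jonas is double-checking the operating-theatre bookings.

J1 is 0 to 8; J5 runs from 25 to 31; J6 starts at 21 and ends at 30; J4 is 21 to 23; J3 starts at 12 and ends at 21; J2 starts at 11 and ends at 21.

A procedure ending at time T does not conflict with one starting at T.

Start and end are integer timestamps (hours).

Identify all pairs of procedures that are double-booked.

Two intervals overlap when each starts before the other ends.
Sorted by start: J1, J2, J3, J4, J6, J5.
J2 starts after J1 ends, so nothing later overlaps J1 either.
J3 starts before J2 ends → J2 and J3 overlap.
J4 starts exactly when J2 ends (back-to-back, no overlap), so nothing later overlaps J2 either.
J4 starts exactly when J3 ends (back-to-back, no overlap), so nothing later overlaps J3 either.
J6 starts before J4 ends → J4 and J6 overlap.
J5 starts after J4 ends.
J5 starts before J6 ends → J6 and J5 overlap.

J2 & J3, J4 & J6, J5 & J6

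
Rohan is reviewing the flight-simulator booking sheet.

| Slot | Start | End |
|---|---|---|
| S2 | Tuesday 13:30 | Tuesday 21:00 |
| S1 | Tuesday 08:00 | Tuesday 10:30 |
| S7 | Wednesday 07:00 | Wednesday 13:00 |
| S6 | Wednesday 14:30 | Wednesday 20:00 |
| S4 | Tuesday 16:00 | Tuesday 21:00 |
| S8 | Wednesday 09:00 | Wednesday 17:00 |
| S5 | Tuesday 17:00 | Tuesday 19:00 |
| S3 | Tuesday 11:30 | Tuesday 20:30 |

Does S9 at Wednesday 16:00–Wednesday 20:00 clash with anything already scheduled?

Yes — it overlaps S6, S8

S1: ends Tuesday 10:30 at or before S9 starts Wednesday 16:00 → clear.
S3: ends Tuesday 20:30 at or before S9 starts Wednesday 16:00 → clear.
S2: ends Tuesday 21:00 at or before S9 starts Wednesday 16:00 → clear.
S4: ends Tuesday 21:00 at or before S9 starts Wednesday 16:00 → clear.
S5: ends Tuesday 19:00 at or before S9 starts Wednesday 16:00 → clear.
S7: ends Wednesday 13:00 at or before S9 starts Wednesday 16:00 → clear.
S8: starts Wednesday 09:00 before S9 ends Wednesday 20:00, and ends Wednesday 17:00 after S9 starts Wednesday 16:00 → overlap.
S6: starts Wednesday 14:30 before S9 ends Wednesday 20:00, and ends Wednesday 20:00 after S9 starts Wednesday 16:00 → overlap.
S9 overlaps S6, S8.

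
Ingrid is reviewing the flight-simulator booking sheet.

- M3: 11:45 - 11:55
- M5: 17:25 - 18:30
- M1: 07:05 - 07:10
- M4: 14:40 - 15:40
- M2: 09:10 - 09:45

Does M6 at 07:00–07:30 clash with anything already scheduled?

Yes — it overlaps M1

M1: starts 07:05 before M6 ends 07:30, and ends 07:10 after M6 starts 07:00 → overlap.
M2: starts 09:10 at or after M6 ends 07:30 → clear.
M3: starts 11:45 at or after M6 ends 07:30 → clear.
M4: starts 14:40 at or after M6 ends 07:30 → clear.
M5: starts 17:25 at or after M6 ends 07:30 → clear.
M6 overlaps M1.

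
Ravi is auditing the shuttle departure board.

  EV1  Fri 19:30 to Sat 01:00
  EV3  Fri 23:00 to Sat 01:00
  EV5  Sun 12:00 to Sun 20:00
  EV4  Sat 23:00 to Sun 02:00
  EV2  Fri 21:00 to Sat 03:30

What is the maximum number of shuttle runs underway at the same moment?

3

Sort all start/end points and keep a running count:
Fri 19:30 start EV1 → 1
Fri 21:00 start EV2 → 2
Fri 23:00 start EV3 → 3
Sat 01:00 end EV1 → 2
Sat 01:00 end EV3 → 1
Sat 03:30 end EV2 → 0
Sat 23:00 start EV4 → 1
Sun 02:00 end EV4 → 0
Sun 12:00 start EV5 → 1
Sun 20:00 end EV5 → 0
Peak is 3, at Fri 23:00 (EV1, EV2, EV3).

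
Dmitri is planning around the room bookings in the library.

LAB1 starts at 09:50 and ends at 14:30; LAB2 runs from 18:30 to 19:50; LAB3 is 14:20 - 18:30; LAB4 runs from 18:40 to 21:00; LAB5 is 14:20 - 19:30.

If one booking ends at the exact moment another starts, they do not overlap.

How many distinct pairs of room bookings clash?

Sorted by start: LAB1, LAB3, LAB5, LAB2, LAB4.
LAB3 starts before LAB1 ends → LAB1 and LAB3 overlap.
LAB5 starts before LAB1 ends → LAB1 and LAB5 overlap.
LAB2 starts after LAB1 ends; LAB1 is clear from here.
LAB5 starts before LAB3 ends → LAB3 and LAB5 overlap.
LAB2 starts exactly when LAB3 ends (back-to-back, no overlap); LAB3 is clear from here.
LAB2 starts before LAB5 ends → LAB5 and LAB2 overlap.
LAB4 starts before LAB5 ends → LAB5 and LAB4 overlap.
LAB4 starts before LAB2 ends → LAB2 and LAB4 overlap.
Overlapping pairs: LAB1 & LAB3, LAB1 & LAB5, LAB2 & LAB4, LAB2 & LAB5, LAB3 & LAB5, LAB4 & LAB5 — 6 in total.

6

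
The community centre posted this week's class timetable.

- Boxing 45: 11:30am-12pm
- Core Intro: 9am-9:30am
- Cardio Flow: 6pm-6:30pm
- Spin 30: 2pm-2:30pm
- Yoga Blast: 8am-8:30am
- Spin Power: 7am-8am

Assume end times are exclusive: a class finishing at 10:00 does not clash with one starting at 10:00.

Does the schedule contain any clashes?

Sorted by start: Spin Power, Yoga Blast, Core Intro, Boxing 45, Spin 30, Cardio Flow.
Yoga Blast starts exactly when Spin Power ends (back-to-back, no overlap), so Spin Power has no further overlaps.
Core Intro starts after Yoga Blast ends, so Yoga Blast has no further overlaps.
Boxing 45 starts after Core Intro ends, so Core Intro has no further overlaps.
Spin 30 starts after Boxing 45 ends, so Boxing 45 has no further overlaps.
Cardio Flow starts after Spin 30 ends.
Every pair is clear; the schedule has no overlaps.

No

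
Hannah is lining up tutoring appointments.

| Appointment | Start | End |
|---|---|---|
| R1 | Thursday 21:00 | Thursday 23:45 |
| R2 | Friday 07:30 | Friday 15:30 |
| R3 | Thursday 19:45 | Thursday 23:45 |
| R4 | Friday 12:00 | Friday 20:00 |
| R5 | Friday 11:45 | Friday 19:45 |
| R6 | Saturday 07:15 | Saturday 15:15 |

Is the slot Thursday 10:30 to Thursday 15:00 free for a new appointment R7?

R3: starts Thursday 19:45 at or after R7 ends Thursday 15:00 → clear.
R1: starts Thursday 21:00 at or after R7 ends Thursday 15:00 → clear.
R2: starts Friday 07:30 at or after R7 ends Thursday 15:00 → clear.
R5: starts Friday 11:45 at or after R7 ends Thursday 15:00 → clear.
R4: starts Friday 12:00 at or after R7 ends Thursday 15:00 → clear.
R6: starts Saturday 07:15 at or after R7 ends Thursday 15:00 → clear.

Yes — the slot is free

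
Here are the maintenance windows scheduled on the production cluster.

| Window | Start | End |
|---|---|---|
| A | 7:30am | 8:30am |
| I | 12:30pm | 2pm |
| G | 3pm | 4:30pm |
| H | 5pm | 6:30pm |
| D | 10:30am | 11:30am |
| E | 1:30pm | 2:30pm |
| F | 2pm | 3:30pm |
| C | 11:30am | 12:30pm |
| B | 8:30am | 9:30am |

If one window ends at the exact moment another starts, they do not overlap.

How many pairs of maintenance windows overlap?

3

Two intervals overlap when each starts before the other ends.
Sorted by start: A, B, D, C, I, E, F, G, H.
B starts exactly when A ends (back-to-back, no overlap), so A has no further overlaps.
D starts after B ends, so B has no further overlaps.
C starts exactly when D ends (back-to-back, no overlap), so D has no further overlaps.
I starts exactly when C ends (back-to-back, no overlap), so C has no further overlaps.
E starts before I ends → I and E overlap.
F starts exactly when I ends (back-to-back, no overlap), so I has no further overlaps.
F starts before E ends → E and F overlap.
G starts after E ends, so E has no further overlaps.
G starts before F ends → F and G overlap.
H starts after F ends.
H starts after G ends.
Overlapping pairs: E & F, E & I, F & G — 3 in total.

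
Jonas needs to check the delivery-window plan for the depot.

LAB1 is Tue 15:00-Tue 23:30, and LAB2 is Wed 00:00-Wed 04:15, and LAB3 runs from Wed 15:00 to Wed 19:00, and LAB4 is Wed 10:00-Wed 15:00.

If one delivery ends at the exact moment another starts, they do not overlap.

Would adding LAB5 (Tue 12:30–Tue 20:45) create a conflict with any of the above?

LAB1: starts Tue 15:00 before LAB5 ends Tue 20:45, and ends Tue 23:30 after LAB5 starts Tue 12:30 → overlap.
LAB2: starts Wed 00:00 at or after LAB5 ends Tue 20:45 → clear.
LAB4: starts Wed 10:00 at or after LAB5 ends Tue 20:45 → clear.
LAB3: starts Wed 15:00 at or after LAB5 ends Tue 20:45 → clear.
LAB5 overlaps LAB1.

Yes — it overlaps LAB1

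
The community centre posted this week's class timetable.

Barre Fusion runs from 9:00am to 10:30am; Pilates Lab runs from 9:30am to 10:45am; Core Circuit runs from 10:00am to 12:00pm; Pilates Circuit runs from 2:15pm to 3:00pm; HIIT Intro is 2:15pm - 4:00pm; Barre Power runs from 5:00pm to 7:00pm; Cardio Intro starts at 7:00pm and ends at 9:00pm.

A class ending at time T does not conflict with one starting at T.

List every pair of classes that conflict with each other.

Barre Fusion & Core Circuit, Barre Fusion & Pilates Lab, Core Circuit & Pilates Lab, HIIT Intro & Pilates Circuit

Two intervals overlap when each starts before the other ends.
Sorted by start: Barre Fusion, Pilates Lab, Core Circuit, Pilates Circuit, HIIT Intro, Barre Power, Cardio Intro.
Pilates Lab starts before Barre Fusion ends → Barre Fusion and Pilates Lab overlap.
Core Circuit starts before Barre Fusion ends → Barre Fusion and Core Circuit overlap.
Pilates Circuit starts after Barre Fusion ends; Barre Fusion is clear from here.
Core Circuit starts before Pilates Lab ends → Pilates Lab and Core Circuit overlap.
Pilates Circuit starts after Pilates Lab ends; Pilates Lab is clear from here.
Pilates Circuit starts after Core Circuit ends; Core Circuit is clear from here.
HIIT Intro starts before Pilates Circuit ends → Pilates Circuit and HIIT Intro overlap.
Barre Power starts after Pilates Circuit ends; Pilates Circuit is clear from here.
Barre Power starts after HIIT Intro ends; HIIT Intro is clear from here.
Cardio Intro starts exactly when Barre Power ends (back-to-back, no overlap).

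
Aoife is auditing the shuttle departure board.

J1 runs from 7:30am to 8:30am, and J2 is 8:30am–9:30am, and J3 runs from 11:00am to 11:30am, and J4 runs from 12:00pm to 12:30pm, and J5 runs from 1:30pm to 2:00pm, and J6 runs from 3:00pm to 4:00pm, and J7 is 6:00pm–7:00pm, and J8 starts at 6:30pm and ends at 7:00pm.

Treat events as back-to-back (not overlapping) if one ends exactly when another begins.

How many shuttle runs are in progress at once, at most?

2

Sweep the timeline, counting +1 at each start and −1 at each end (ends before starts at a tie):
7:30am start J1 → 1
8:30am end J1 → 0
8:30am start J2 → 1
9:30am end J2 → 0
11:00am start J3 → 1
11:30am end J3 → 0
12:00pm start J4 → 1
12:30pm end J4 → 0
1:30pm start J5 → 1
2:00pm end J5 → 0
3:00pm start J6 → 1
4:00pm end J6 → 0
6:00pm start J7 → 1
6:30pm start J8 → 2
7:00pm end J7 → 1
7:00pm end J8 → 0
Peak is 2, at 6:30pm (J7, J8).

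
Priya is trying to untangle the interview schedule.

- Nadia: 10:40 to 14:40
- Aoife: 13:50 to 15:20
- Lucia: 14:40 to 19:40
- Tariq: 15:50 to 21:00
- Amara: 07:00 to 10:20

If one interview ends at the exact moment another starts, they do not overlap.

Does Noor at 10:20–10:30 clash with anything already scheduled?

No — it doesn't clash with anything

Amara: ends 10:20 at or before Noor starts 10:20 → clear.
Nadia: starts 10:40 at or after Noor ends 10:30 → clear.
Aoife: starts 13:50 at or after Noor ends 10:30 → clear.
Lucia: starts 14:40 at or after Noor ends 10:30 → clear.
Tariq: starts 15:50 at or after Noor ends 10:30 → clear.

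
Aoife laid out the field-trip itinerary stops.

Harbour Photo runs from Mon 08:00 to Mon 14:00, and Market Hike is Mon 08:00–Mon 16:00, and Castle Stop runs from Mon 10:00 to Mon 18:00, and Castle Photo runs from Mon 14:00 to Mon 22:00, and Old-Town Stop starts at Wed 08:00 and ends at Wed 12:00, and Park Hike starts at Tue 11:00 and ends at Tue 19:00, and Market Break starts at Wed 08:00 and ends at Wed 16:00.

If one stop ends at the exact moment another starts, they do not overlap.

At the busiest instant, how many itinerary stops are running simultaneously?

Sort all start/end points and keep a running count:
Mon 08:00 start Harbour Photo → 1
Mon 08:00 start Market Hike → 2
Mon 10:00 start Castle Stop → 3
Mon 14:00 end Harbour Photo → 2
Mon 14:00 start Castle Photo → 3
Mon 16:00 end Market Hike → 2
Mon 18:00 end Castle Stop → 1
Mon 22:00 end Castle Photo → 0
Tue 11:00 start Park Hike → 1
Tue 19:00 end Park Hike → 0
Wed 08:00 start Market Break → 1
Wed 08:00 start Old-Town Stop → 2
Wed 12:00 end Old-Town Stop → 1
Wed 16:00 end Market Break → 0
Peak is 3, at Mon 10:00 (Castle Stop, Harbour Photo, Market Hike).

3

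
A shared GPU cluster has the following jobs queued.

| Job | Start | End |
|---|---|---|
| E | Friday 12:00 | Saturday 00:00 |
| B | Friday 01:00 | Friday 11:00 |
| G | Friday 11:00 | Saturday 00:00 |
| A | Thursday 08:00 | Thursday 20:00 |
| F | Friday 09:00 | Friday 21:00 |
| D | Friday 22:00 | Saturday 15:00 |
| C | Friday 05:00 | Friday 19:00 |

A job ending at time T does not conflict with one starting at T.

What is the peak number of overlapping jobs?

Sweep the timeline, counting +1 at each start and −1 at each end (ends before starts at a tie):
Thursday 08:00 start A → 1
Thursday 20:00 end A → 0
Friday 01:00 start B → 1
Friday 05:00 start C → 2
Friday 09:00 start F → 3
Friday 11:00 end B → 2
Friday 11:00 start G → 3
Friday 12:00 start E → 4
Friday 19:00 end C → 3
Friday 21:00 end F → 2
Friday 22:00 start D → 3
Saturday 00:00 end E → 2
Saturday 00:00 end G → 1
Saturday 15:00 end D → 0
Peak is 4, at Friday 12:00 (C, E, F, G).

4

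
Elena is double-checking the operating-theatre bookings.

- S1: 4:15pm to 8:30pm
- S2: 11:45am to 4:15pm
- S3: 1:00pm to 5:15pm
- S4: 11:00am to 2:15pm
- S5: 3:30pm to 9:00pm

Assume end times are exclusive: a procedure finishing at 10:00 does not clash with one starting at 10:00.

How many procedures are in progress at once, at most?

Sort all start/end points and keep a running count:
11:00am start S4 → 1
11:45am start S2 → 2
1:00pm start S3 → 3
2:15pm end S4 → 2
3:30pm start S5 → 3
4:15pm end S2 → 2
4:15pm start S1 → 3
5:15pm end S3 → 2
8:30pm end S1 → 1
9:00pm end S5 → 0
Peak is 3, at 1:00pm (S2, S3, S4).

3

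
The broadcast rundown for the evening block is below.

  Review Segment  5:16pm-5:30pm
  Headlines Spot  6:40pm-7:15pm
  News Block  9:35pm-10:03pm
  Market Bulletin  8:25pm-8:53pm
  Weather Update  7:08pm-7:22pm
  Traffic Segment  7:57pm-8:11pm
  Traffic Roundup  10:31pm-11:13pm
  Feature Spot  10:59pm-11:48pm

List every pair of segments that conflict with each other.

Feature Spot & Traffic Roundup, Headlines Spot & Weather Update

Two intervals overlap when each starts before the other ends.
Sorted by start: Review Segment, Headlines Spot, Weather Update, Traffic Segment, Market Bulletin, News Block, Traffic Roundup, Feature Spot.
Headlines Spot starts after Review Segment ends, so nothing later overlaps Review Segment either.
Weather Update starts before Headlines Spot ends → Headlines Spot and Weather Update overlap.
Traffic Segment starts after Headlines Spot ends, so nothing later overlaps Headlines Spot either.
Traffic Segment starts after Weather Update ends, so nothing later overlaps Weather Update either.
Market Bulletin starts after Traffic Segment ends, so nothing later overlaps Traffic Segment either.
News Block starts after Market Bulletin ends, so nothing later overlaps Market Bulletin either.
Traffic Roundup starts after News Block ends, so nothing later overlaps News Block either.
Feature Spot starts before Traffic Roundup ends → Traffic Roundup and Feature Spot overlap.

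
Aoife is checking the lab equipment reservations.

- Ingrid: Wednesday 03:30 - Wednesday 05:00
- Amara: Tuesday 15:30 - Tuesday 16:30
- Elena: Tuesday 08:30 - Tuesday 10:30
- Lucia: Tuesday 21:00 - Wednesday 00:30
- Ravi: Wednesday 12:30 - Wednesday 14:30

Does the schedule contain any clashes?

No

Check each pair: they overlap iff neither finishes before the other starts.
Sorted by start: Elena, Amara, Lucia, Ingrid, Ravi.
Amara starts after Elena ends, so Elena has no further overlaps.
Lucia starts after Amara ends, so Amara has no further overlaps.
Ingrid starts after Lucia ends, so Lucia has no further overlaps.
Ravi starts after Ingrid ends.
Every pair is clear; the schedule has no overlaps.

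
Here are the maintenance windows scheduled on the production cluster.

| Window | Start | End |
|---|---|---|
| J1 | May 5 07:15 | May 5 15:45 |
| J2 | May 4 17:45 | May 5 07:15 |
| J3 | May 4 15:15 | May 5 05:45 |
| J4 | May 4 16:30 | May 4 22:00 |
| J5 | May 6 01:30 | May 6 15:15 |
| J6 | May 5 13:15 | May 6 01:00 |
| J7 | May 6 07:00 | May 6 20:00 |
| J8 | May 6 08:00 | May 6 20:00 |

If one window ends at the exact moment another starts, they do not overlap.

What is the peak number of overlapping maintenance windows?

Sort all start/end points and keep a running count:
May 4 15:15 start J3 → 1
May 4 16:30 start J4 → 2
May 4 17:45 start J2 → 3
May 4 22:00 end J4 → 2
May 5 05:45 end J3 → 1
May 5 07:15 end J2 → 0
May 5 07:15 start J1 → 1
May 5 13:15 start J6 → 2
May 5 15:45 end J1 → 1
May 6 01:00 end J6 → 0
May 6 01:30 start J5 → 1
May 6 07:00 start J7 → 2
May 6 08:00 start J8 → 3
May 6 15:15 end J5 → 2
May 6 20:00 end J7 → 1
May 6 20:00 end J8 → 0
Peak is 3, at May 4 17:45 (J2, J3, J4).

3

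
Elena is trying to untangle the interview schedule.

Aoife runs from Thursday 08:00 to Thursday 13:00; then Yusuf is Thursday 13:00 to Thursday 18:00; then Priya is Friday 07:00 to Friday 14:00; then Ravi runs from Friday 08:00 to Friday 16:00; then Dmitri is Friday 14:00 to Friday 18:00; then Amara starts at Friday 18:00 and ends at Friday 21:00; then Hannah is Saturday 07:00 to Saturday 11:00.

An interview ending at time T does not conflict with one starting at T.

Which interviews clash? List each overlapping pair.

Dmitri & Ravi, Priya & Ravi

Two intervals overlap when each starts before the other ends.
Sorted by start: Aoife, Yusuf, Priya, Ravi, Dmitri, Amara, Hannah.
Yusuf starts exactly when Aoife ends (back-to-back, no overlap), so Aoife has no further overlaps.
Priya starts after Yusuf ends, so Yusuf has no further overlaps.
Ravi starts before Priya ends → Priya and Ravi overlap.
Dmitri starts exactly when Priya ends (back-to-back, no overlap), so Priya has no further overlaps.
Dmitri starts before Ravi ends → Ravi and Dmitri overlap.
Amara starts after Ravi ends, so Ravi has no further overlaps.
Amara starts exactly when Dmitri ends (back-to-back, no overlap), so Dmitri has no further overlaps.
Hannah starts after Amara ends.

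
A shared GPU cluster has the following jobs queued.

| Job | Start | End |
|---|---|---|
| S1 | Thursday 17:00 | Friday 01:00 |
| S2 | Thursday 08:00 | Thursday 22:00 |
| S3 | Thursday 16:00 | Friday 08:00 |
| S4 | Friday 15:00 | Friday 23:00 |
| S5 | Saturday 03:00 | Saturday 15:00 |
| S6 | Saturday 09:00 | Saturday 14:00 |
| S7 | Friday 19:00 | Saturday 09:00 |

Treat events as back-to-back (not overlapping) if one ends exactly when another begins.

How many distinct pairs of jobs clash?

6

Sorted by start: S2, S3, S1, S4, S7, S5, S6.
S3 starts before S2 ends → S2 and S3 overlap.
S1 starts before S2 ends → S2 and S1 overlap.
S4 starts after S2 ends; S2 is clear from here.
S1 starts before S3 ends → S3 and S1 overlap.
S4 starts after S3 ends; S3 is clear from here.
S4 starts after S1 ends; S1 is clear from here.
S7 starts before S4 ends → S4 and S7 overlap.
S5 starts after S4 ends; S4 is clear from here.
S5 starts before S7 ends → S7 and S5 overlap.
S6 starts exactly when S7 ends (back-to-back, no overlap).
S6 starts before S5 ends → S5 and S6 overlap.
Overlapping pairs: S1 & S2, S1 & S3, S2 & S3, S4 & S7, S5 & S6, S5 & S7 — 6 in total.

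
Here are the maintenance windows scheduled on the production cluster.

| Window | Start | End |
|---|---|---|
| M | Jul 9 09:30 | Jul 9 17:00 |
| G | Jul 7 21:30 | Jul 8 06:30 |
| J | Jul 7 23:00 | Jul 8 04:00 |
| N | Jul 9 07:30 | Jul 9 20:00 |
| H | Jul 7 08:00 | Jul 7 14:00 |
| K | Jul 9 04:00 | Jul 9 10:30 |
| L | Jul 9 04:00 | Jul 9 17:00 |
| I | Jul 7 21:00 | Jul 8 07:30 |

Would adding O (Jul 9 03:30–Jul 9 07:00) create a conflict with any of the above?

H: ends Jul 7 14:00 at or before O starts Jul 9 03:30 → clear.
I: ends Jul 8 07:30 at or before O starts Jul 9 03:30 → clear.
G: ends Jul 8 06:30 at or before O starts Jul 9 03:30 → clear.
J: ends Jul 8 04:00 at or before O starts Jul 9 03:30 → clear.
K: starts Jul 9 04:00 before O ends Jul 9 07:00, and ends Jul 9 10:30 after O starts Jul 9 03:30 → overlap.
L: starts Jul 9 04:00 before O ends Jul 9 07:00, and ends Jul 9 17:00 after O starts Jul 9 03:30 → overlap.
N: starts Jul 9 07:30 at or after O ends Jul 9 07:00 → clear.
M: starts Jul 9 09:30 at or after O ends Jul 9 07:00 → clear.
O overlaps K, L.

Yes — it overlaps K, L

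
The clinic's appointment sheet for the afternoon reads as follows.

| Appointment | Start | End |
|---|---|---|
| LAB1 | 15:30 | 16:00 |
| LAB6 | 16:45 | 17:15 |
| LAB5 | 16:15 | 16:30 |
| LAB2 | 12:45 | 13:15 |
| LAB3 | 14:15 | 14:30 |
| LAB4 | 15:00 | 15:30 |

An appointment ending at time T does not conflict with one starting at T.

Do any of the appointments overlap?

Sorted by start: LAB2, LAB3, LAB4, LAB1, LAB5, LAB6.
LAB3 starts after LAB2 ends — done with LAB2.
LAB4 starts after LAB3 ends — done with LAB3.
LAB1 starts exactly when LAB4 ends (back-to-back, no overlap) — done with LAB4.
LAB5 starts after LAB1 ends — done with LAB1.
LAB6 starts after LAB5 ends.
Every pair is clear; the schedule has no overlaps.

No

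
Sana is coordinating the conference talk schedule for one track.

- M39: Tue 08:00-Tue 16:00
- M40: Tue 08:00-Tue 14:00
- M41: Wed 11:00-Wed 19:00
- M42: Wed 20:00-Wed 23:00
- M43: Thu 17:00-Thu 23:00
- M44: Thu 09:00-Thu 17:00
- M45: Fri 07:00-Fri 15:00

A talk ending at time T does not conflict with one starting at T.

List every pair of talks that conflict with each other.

Two intervals overlap when each starts before the other ends.
Sorted by start: M39, M40, M41, M42, M44, M43, M45.
M40 starts before M39 ends → M39 and M40 overlap.
M41 starts after M39 ends; M39 is clear from here.
M41 starts after M40 ends; M40 is clear from here.
M42 starts after M41 ends; M41 is clear from here.
M44 starts after M42 ends; M42 is clear from here.
M43 starts exactly when M44 ends (back-to-back, no overlap); M44 is clear from here.
M45 starts after M43 ends.

M39 & M40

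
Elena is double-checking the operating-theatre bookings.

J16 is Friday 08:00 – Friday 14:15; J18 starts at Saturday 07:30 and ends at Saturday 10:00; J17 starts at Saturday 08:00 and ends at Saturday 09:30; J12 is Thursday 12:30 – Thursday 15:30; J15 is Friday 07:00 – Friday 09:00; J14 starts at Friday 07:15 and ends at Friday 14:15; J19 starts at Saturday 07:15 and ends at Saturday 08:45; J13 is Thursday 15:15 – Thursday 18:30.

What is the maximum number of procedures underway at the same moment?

Sweep the timeline, counting +1 at each start and −1 at each end (ends before starts at a tie):
Thursday 12:30 start J12 → 1
Thursday 15:15 start J13 → 2
Thursday 15:30 end J12 → 1
Thursday 18:30 end J13 → 0
Friday 07:00 start J15 → 1
Friday 07:15 start J14 → 2
Friday 08:00 start J16 → 3
Friday 09:00 end J15 → 2
Friday 14:15 end J14 → 1
Friday 14:15 end J16 → 0
Saturday 07:15 start J19 → 1
Saturday 07:30 start J18 → 2
Saturday 08:00 start J17 → 3
Saturday 08:45 end J19 → 2
Saturday 09:30 end J17 → 1
Saturday 10:00 end J18 → 0
Peak is 3, at Friday 08:00 (J14, J15, J16).

3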